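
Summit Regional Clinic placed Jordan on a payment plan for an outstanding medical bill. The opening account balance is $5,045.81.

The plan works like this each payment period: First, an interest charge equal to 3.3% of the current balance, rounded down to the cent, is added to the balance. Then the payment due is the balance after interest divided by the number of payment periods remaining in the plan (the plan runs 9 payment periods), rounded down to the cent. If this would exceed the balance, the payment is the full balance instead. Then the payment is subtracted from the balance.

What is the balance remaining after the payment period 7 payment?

# | Opening | Interest | Payment | End bal
1 | $5,045.81 | $166.51 | $579.14 | $4,633.18
2 | $4,633.18 | $152.89 | $598.25 | $4,187.82
3 | $4,187.82 | $138.19 | $618.00 | $3,708.01
4 | $3,708.01 | $122.36 | $638.39 | $3,191.98
5 | $3,191.98 | $105.33 | $659.46 | $2,637.85
6 | $2,637.85 | $87.04 | $681.22 | $2,043.67
7 | $2,043.67 | $67.44 | $703.70 | $1,407.41

$1,407.41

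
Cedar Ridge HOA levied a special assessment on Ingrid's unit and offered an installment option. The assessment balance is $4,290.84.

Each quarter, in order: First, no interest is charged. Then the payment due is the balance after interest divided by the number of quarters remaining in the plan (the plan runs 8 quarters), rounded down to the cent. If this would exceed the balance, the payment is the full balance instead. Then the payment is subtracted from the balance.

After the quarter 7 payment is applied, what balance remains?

Quarter 1: opening $4,290.84; payment $536.35; balance $3,754.49
Quarter 2: opening $3,754.49; payment $536.35; balance $3,218.14
Quarter 3: opening $3,218.14; payment $536.35; balance $2,681.79
Quarter 4: opening $2,681.79; payment $536.35; balance $2,145.44
Quarter 5: opening $2,145.44; payment $536.36; balance $1,609.08
Quarter 6: opening $1,609.08; payment $536.36; balance $1,072.72
Quarter 7: opening $1,072.72; payment $536.36; balance $536.36

$536.36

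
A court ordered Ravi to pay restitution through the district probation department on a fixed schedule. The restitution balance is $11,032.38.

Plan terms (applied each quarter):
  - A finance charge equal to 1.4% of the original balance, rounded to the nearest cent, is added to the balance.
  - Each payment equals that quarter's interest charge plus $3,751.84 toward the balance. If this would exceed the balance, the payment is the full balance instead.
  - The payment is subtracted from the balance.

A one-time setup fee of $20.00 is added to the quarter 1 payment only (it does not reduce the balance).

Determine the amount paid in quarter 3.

Quarter 1: $11,032.38 +$154.45 interest = $11,186.83; pay $3,906.29 (+ $20.00 fee) → $7,280.54
Quarter 2: $7,280.54 +$154.45 interest = $7,434.99; pay $3,906.29 → $3,528.70
Quarter 3: $3,528.70 +$154.45 interest = $3,683.15; pay $3,683.15 → $0.00

$3,683.15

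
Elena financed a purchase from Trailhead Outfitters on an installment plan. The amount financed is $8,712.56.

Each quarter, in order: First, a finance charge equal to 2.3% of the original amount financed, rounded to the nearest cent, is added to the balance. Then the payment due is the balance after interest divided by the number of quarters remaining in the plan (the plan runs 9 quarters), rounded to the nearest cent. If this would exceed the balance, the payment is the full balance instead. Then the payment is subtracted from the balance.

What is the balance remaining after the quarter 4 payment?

$5,387.01

Quarter 1: $8,712.56 +$200.39 interest = $8,912.95; pay $990.33 → $7,922.62
Quarter 2: $7,922.62 +$200.39 interest = $8,123.01; pay $1,015.38 → $7,107.63
Quarter 3: $7,107.63 +$200.39 interest = $7,308.02; pay $1,044.00 → $6,264.02
Quarter 4: $6,264.02 +$200.39 interest = $6,464.41; pay $1,077.40 → $5,387.01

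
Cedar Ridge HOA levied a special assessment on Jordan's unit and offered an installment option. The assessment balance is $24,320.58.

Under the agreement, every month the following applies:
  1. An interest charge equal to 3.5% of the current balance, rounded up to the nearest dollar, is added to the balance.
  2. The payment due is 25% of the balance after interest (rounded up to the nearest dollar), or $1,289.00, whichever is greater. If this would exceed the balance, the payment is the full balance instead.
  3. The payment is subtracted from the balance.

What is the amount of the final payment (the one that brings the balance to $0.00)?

$598.58

# | Opening | Interest | Payment | End bal
1 | $24,320.58 | $852.00 | $6,294.00 | $18,878.58
2 | $18,878.58 | $661.00 | $4,885.00 | $14,654.58
3 | $14,654.58 | $513.00 | $3,792.00 | $11,375.58
4 | $11,375.58 | $399.00 | $2,944.00 | $8,830.58
5 | $8,830.58 | $310.00 | $2,286.00 | $6,854.58
6 | $6,854.58 | $240.00 | $1,774.00 | $5,320.58
7 | $5,320.58 | $187.00 | $1,377.00 | $4,130.58
8 | $4,130.58 | $145.00 | $1,289.00 | $2,986.58
9 | $2,986.58 | $105.00 | $1,289.00 | $1,802.58
10 | $1,802.58 | $64.00 | $1,289.00 | $577.58
11 | $577.58 | $21.00 | $598.58 | $0.00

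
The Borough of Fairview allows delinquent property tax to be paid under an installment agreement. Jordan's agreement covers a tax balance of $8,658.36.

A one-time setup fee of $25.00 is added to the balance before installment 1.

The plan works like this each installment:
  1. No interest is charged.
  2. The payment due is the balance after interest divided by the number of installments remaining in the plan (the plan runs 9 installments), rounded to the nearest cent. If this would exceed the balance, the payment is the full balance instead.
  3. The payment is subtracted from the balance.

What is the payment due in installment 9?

# | Opening | Payment | End bal
1 | $8,683.36 | $964.82 | $7,718.54
2 | $7,718.54 | $964.82 | $6,753.72
3 | $6,753.72 | $964.82 | $5,788.90
4 | $5,788.90 | $964.82 | $4,824.08
5 | $4,824.08 | $964.82 | $3,859.26
6 | $3,859.26 | $964.82 | $2,894.44
7 | $2,894.44 | $964.81 | $1,929.63
8 | $1,929.63 | $964.82 | $964.81
9 | $964.81 | $964.81 | $0.00

$964.81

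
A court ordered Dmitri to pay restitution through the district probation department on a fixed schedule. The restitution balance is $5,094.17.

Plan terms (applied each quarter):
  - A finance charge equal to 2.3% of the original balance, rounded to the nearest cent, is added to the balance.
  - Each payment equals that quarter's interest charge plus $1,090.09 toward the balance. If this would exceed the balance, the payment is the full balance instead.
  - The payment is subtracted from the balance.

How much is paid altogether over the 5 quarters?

Quarter 1: $5,094.17 +$117.17 interest = $5,211.34; pay $1,207.26 → $4,004.08
Quarter 2: $4,004.08 +$117.17 interest = $4,121.25; pay $1,207.26 → $2,913.99
Quarter 3: $2,913.99 +$117.17 interest = $3,031.16; pay $1,207.26 → $1,823.90
Quarter 4: $1,823.90 +$117.17 interest = $1,941.07; pay $1,207.26 → $733.81
Quarter 5: $733.81 +$117.17 interest = $850.98; pay $850.98 → $0.00
Total paid: $5,680.02

$5,680.02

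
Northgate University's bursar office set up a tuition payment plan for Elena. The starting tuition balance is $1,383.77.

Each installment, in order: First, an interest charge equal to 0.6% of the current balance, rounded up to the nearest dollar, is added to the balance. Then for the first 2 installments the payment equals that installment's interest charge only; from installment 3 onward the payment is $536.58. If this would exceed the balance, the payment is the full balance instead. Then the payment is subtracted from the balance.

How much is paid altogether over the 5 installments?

# | Opening | Interest | Payment | End bal
1 | $1,383.77 | $9.00 | $9.00 | $1,383.77
2 | $1,383.77 | $9.00 | $9.00 | $1,383.77
3 | $1,383.77 | $9.00 | $536.58 | $856.19
4 | $856.19 | $6.00 | $536.58 | $325.61
5 | $325.61 | $2.00 | $327.61 | $0.00
Total paid: $1,418.77

$1,418.77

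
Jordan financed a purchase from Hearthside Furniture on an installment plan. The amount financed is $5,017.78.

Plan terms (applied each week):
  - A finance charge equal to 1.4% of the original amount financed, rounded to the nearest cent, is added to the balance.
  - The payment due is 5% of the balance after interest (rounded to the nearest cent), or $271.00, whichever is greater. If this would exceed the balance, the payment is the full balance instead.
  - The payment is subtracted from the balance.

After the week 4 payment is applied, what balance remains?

$4,214.78

Week 1: opening $5,017.78; interest $70.25 → $5,088.03; payment $271.00; balance $4,817.03
Week 2: opening $4,817.03; interest $70.25 → $4,887.28; payment $271.00; balance $4,616.28
Week 3: opening $4,616.28; interest $70.25 → $4,686.53; payment $271.00; balance $4,415.53
Week 4: opening $4,415.53; interest $70.25 → $4,485.78; payment $271.00; balance $4,214.78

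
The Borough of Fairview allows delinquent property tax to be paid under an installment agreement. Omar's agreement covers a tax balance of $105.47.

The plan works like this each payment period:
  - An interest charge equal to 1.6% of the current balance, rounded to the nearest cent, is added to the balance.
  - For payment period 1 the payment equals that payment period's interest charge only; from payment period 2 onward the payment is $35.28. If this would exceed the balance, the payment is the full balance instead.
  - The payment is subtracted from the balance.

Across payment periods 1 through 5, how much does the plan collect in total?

$110.65

Payment period 1: opening $105.47; interest $1.69 → $107.16; payment $1.69; balance $105.47
Payment period 2: opening $105.47; interest $1.69 → $107.16; payment $35.28; balance $71.88
Payment period 3: opening $71.88; interest $1.15 → $73.03; payment $35.28; balance $37.75
Payment period 4: opening $37.75; interest $0.60 → $38.35; payment $35.28; balance $3.07
Payment period 5: opening $3.07; interest $0.05 → $3.12; payment $3.12; balance $0.00
Total paid: $110.65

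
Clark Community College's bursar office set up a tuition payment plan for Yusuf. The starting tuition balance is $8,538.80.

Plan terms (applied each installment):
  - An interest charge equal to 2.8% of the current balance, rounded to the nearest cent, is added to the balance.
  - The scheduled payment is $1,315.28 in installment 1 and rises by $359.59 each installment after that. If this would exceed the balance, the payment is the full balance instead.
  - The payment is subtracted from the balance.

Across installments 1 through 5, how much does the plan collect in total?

$9,322.24

Installment 1: opening $8,538.80; interest $239.09 → $8,777.89; payment $1,315.28; balance $7,462.61
Installment 2: opening $7,462.61; interest $208.95 → $7,671.56; payment $1,674.87; balance $5,996.69
Installment 3: opening $5,996.69; interest $167.91 → $6,164.60; payment $2,034.46; balance $4,130.14
Installment 4: opening $4,130.14; interest $115.64 → $4,245.78; payment $2,394.05; balance $1,851.73
Installment 5: opening $1,851.73; interest $51.85 → $1,903.58; payment $1,903.58; balance $0.00
Total paid: $9,322.24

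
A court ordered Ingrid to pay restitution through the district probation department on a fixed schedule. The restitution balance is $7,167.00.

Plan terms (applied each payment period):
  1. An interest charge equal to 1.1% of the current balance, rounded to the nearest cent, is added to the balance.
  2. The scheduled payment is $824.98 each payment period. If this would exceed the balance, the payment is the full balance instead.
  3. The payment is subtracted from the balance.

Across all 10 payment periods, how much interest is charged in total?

$407.98

Payment period 1: opening $7,167.00; interest $78.84 → $7,245.84; payment $824.98; balance $6,420.86
Payment period 2: opening $6,420.86; interest $70.63 → $6,491.49; payment $824.98; balance $5,666.51
Payment period 3: opening $5,666.51; interest $62.33 → $5,728.84; payment $824.98; balance $4,903.86
Payment period 4: opening $4,903.86; interest $53.94 → $4,957.80; payment $824.98; balance $4,132.82
Payment period 5: opening $4,132.82; interest $45.46 → $4,178.28; payment $824.98; balance $3,353.30
Payment period 6: opening $3,353.30; interest $36.89 → $3,390.19; payment $824.98; balance $2,565.21
Payment period 7: opening $2,565.21; interest $28.22 → $2,593.43; payment $824.98; balance $1,768.45
Payment period 8: opening $1,768.45; interest $19.45 → $1,787.90; payment $824.98; balance $962.92
Payment period 9: opening $962.92; interest $10.59 → $973.51; payment $824.98; balance $148.53
Payment period 10: opening $148.53; interest $1.63 → $150.16; payment $150.16; balance $0.00
Total interest: $78.84 + $70.63 + $62.33 + $53.94 + $45.46 + $36.89 + $28.22 + $19.45 + $10.59 + $1.63 = $407.98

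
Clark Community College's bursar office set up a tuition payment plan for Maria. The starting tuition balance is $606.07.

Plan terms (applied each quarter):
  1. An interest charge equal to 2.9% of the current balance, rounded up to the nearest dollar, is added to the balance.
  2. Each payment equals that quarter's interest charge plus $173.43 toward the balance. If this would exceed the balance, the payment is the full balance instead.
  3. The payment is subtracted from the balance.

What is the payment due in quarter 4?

$88.78

# | Opening | Interest | Payment | End bal
1 | $606.07 | $18.00 | $191.43 | $432.64
2 | $432.64 | $13.00 | $186.43 | $259.21
3 | $259.21 | $8.00 | $181.43 | $85.78
4 | $85.78 | $3.00 | $88.78 | $0.00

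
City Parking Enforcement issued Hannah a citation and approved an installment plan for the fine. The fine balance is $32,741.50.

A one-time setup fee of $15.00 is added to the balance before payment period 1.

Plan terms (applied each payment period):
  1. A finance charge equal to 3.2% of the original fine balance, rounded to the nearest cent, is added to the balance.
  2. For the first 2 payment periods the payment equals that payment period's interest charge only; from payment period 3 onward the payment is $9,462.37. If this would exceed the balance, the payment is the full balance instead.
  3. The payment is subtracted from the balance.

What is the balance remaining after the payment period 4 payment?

Payment period 1: opening $32,756.50; interest $1,047.73 → $33,804.23; payment $1,047.73; balance $32,756.50
Payment period 2: opening $32,756.50; interest $1,047.73 → $33,804.23; payment $1,047.73; balance $32,756.50
Payment period 3: opening $32,756.50; interest $1,047.73 → $33,804.23; payment $9,462.37; balance $24,341.86
Payment period 4: opening $24,341.86; interest $1,047.73 → $25,389.59; payment $9,462.37; balance $15,927.22

$15,927.22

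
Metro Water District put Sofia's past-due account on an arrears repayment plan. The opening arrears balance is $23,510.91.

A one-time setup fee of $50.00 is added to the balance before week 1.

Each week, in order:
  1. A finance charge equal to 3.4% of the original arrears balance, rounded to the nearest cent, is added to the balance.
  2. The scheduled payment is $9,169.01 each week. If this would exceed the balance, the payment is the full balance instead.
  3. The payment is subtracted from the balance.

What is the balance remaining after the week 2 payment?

$6,821.63

# | Opening | Interest | Payment | End bal
1 | $23,560.91 | $799.37 | $9,169.01 | $15,191.27
2 | $15,191.27 | $799.37 | $9,169.01 | $6,821.63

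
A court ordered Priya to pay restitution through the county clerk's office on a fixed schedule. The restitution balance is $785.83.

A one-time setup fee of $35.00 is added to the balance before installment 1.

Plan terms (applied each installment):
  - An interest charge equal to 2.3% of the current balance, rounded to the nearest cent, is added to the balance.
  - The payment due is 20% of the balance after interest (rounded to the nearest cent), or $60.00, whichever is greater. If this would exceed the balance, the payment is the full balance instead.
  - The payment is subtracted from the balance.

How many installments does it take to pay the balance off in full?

11

# | Opening | Interest | Payment | End bal
1 | $820.83 | $18.88 | $167.94 | $671.77
2 | $671.77 | $15.45 | $137.44 | $549.78
3 | $549.78 | $12.64 | $112.48 | $449.94
4 | $449.94 | $10.35 | $92.06 | $368.23
5 | $368.23 | $8.47 | $75.34 | $301.36
6 | $301.36 | $6.93 | $61.66 | $246.63
7 | $246.63 | $5.67 | $60.00 | $192.30
8 | $192.30 | $4.42 | $60.00 | $136.72
9 | $136.72 | $3.14 | $60.00 | $79.86
10 | $79.86 | $1.84 | $60.00 | $21.70
11 | $21.70 | $0.50 | $22.20 | $0.00
Balance reaches $0.00 in installment 11.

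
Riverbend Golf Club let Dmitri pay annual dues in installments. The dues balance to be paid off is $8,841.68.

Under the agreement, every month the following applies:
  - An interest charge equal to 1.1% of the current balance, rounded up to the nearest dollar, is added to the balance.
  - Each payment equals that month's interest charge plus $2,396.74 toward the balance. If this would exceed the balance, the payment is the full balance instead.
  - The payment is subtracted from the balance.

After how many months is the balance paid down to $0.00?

Month 1: opening $8,841.68; interest $98.00 → $8,939.68; payment $2,494.74; balance $6,444.94
Month 2: opening $6,444.94; interest $71.00 → $6,515.94; payment $2,467.74; balance $4,048.20
Month 3: opening $4,048.20; interest $45.00 → $4,093.20; payment $2,441.74; balance $1,651.46
Month 4: opening $1,651.46; interest $19.00 → $1,670.46; payment $1,670.46; balance $0.00
Balance reaches $0.00 in month 4.

4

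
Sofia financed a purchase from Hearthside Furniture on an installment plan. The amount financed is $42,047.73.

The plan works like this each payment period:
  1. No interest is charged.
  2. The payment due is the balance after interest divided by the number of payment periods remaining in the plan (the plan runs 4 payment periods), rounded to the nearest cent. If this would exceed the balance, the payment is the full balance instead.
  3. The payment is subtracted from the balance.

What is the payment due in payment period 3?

$10,511.94

Payment period 1: $42,047.73 − $10,511.93 → $31,535.80
Payment period 2: $31,535.80 − $10,511.93 → $21,023.87
Payment period 3: $21,023.87 − $10,511.94 → $10,511.93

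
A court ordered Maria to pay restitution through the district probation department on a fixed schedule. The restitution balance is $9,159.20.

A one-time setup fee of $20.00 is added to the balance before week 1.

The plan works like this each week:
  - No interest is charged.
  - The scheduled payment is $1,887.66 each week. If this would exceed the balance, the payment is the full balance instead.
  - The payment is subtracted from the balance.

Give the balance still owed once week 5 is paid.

$0.00

Week 1: opening $9,179.20; payment $1,887.66; balance $7,291.54
Week 2: opening $7,291.54; payment $1,887.66; balance $5,403.88
Week 3: opening $5,403.88; payment $1,887.66; balance $3,516.22
Week 4: opening $3,516.22; payment $1,887.66; balance $1,628.56
Week 5: opening $1,628.56; payment $1,628.56; balance $0.00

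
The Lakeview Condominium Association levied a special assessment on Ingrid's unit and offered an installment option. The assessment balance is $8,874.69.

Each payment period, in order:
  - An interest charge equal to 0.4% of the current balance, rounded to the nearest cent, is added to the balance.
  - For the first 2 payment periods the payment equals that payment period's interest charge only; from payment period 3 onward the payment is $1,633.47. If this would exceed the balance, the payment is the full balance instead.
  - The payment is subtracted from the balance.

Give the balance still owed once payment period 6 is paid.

Payment period 1: opening $8,874.69; interest $35.50 → $8,910.19; payment $35.50; balance $8,874.69
Payment period 2: opening $8,874.69; interest $35.50 → $8,910.19; payment $35.50; balance $8,874.69
Payment period 3: opening $8,874.69; interest $35.50 → $8,910.19; payment $1,633.47; balance $7,276.72
Payment period 4: opening $7,276.72; interest $29.11 → $7,305.83; payment $1,633.47; balance $5,672.36
Payment period 5: opening $5,672.36; interest $22.69 → $5,695.05; payment $1,633.47; balance $4,061.58
Payment period 6: opening $4,061.58; interest $16.25 → $4,077.83; payment $1,633.47; balance $2,444.36

$2,444.36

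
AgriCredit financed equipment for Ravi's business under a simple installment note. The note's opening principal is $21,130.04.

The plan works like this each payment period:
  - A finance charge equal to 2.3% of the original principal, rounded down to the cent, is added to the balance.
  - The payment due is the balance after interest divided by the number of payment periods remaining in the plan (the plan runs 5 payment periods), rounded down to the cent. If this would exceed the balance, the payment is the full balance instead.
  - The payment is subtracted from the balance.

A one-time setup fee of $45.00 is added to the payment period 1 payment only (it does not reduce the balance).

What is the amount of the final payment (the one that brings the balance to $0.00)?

$5,335.69

Payment period 1: opening $21,130.04; interest $485.99 → $21,616.03; payment $4,323.20 (+ $45.00 fee); balance $17,292.83
Payment period 2: opening $17,292.83; interest $485.99 → $17,778.82; payment $4,444.70; balance $13,334.12
Payment period 3: opening $13,334.12; interest $485.99 → $13,820.11; payment $4,606.70; balance $9,213.41
Payment period 4: opening $9,213.41; interest $485.99 → $9,699.40; payment $4,849.70; balance $4,849.70
Payment period 5: opening $4,849.70; interest $485.99 → $5,335.69; payment $5,335.69; balance $0.00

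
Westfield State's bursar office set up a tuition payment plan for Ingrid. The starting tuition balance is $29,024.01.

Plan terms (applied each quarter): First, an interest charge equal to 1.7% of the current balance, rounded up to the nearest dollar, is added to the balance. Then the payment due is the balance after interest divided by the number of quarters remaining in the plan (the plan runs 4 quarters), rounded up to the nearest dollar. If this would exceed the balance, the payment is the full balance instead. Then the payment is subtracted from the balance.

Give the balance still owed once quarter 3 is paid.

Quarter 1: opening $29,024.01; interest $494.00 → $29,518.01; payment $7,380.00; balance $22,138.01
Quarter 2: opening $22,138.01; interest $377.00 → $22,515.01; payment $7,506.00; balance $15,009.01
Quarter 3: opening $15,009.01; interest $256.00 → $15,265.01; payment $7,633.00; balance $7,632.01

$7,632.01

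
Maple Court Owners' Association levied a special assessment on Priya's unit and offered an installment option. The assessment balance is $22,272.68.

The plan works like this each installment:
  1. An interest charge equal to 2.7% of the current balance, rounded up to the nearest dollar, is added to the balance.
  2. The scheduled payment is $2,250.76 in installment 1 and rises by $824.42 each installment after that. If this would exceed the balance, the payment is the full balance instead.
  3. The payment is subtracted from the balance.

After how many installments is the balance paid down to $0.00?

6

Installment 1: $22,272.68 +$602.00 interest = $22,874.68; pay $2,250.76 → $20,623.92
Installment 2: $20,623.92 +$557.00 interest = $21,180.92; pay $3,075.18 → $18,105.74
Installment 3: $18,105.74 +$489.00 interest = $18,594.74; pay $3,899.60 → $14,695.14
Installment 4: $14,695.14 +$397.00 interest = $15,092.14; pay $4,724.02 → $10,368.12
Installment 5: $10,368.12 +$280.00 interest = $10,648.12; pay $5,548.44 → $5,099.68
Installment 6: $5,099.68 +$138.00 interest = $5,237.68; pay $5,237.68 → $0.00
Balance reaches $0.00 in installment 6.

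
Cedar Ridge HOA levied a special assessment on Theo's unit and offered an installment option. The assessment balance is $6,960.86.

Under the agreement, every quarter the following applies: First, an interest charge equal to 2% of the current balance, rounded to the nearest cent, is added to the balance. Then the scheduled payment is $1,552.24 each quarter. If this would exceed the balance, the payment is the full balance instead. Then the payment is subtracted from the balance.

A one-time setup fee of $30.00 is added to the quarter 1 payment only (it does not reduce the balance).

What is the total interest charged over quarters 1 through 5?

$407.78

Quarter 1: opening $6,960.86; interest $139.22 → $7,100.08; payment $1,552.24 (+ $30.00 fee); balance $5,547.84
Quarter 2: opening $5,547.84; interest $110.96 → $5,658.80; payment $1,552.24; balance $4,106.56
Quarter 3: opening $4,106.56; interest $82.13 → $4,188.69; payment $1,552.24; balance $2,636.45
Quarter 4: opening $2,636.45; interest $52.73 → $2,689.18; payment $1,552.24; balance $1,136.94
Quarter 5: opening $1,136.94; interest $22.74 → $1,159.68; payment $1,159.68; balance $0.00
Total interest: $139.22 + $110.96 + $82.13 + $52.73 + $22.74 = $407.78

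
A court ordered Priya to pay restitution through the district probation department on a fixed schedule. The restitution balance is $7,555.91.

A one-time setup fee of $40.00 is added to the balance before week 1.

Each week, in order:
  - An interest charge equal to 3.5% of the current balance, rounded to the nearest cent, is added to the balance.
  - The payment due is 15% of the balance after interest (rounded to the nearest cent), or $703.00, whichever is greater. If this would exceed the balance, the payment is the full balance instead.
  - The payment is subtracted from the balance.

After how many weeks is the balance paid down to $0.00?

12

Week 1: opening $7,595.91; interest $265.86 → $7,861.77; payment $1,179.27; balance $6,682.50
Week 2: opening $6,682.50; interest $233.89 → $6,916.39; payment $1,037.46; balance $5,878.93
Week 3: opening $5,878.93; interest $205.76 → $6,084.69; payment $912.70; balance $5,171.99
Week 4: opening $5,171.99; interest $181.02 → $5,353.01; payment $802.95; balance $4,550.06
Week 5: opening $4,550.06; interest $159.25 → $4,709.31; payment $706.40; balance $4,002.91
Week 6: opening $4,002.91; interest $140.10 → $4,143.01; payment $703.00; balance $3,440.01
Week 7: opening $3,440.01; interest $120.40 → $3,560.41; payment $703.00; balance $2,857.41
Week 8: opening $2,857.41; interest $100.01 → $2,957.42; payment $703.00; balance $2,254.42
Week 9: opening $2,254.42; interest $78.90 → $2,333.32; payment $703.00; balance $1,630.32
Week 10: opening $1,630.32; interest $57.06 → $1,687.38; payment $703.00; balance $984.38
Week 11: opening $984.38; interest $34.45 → $1,018.83; payment $703.00; balance $315.83
Week 12: opening $315.83; interest $11.05 → $326.88; payment $326.88; balance $0.00
Balance reaches $0.00 in week 12.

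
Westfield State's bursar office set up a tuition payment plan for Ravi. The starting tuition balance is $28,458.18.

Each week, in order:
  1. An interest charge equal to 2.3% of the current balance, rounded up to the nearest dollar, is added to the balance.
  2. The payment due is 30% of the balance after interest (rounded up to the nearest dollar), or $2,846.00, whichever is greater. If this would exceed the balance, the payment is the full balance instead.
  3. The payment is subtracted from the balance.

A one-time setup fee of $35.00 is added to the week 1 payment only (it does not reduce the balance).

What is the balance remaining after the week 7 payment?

$0.00

# | Opening | Interest | Payment | Fee | End bal
1 | $28,458.18 | $655.00 | $8,734.00 | $35.00 | $20,379.18
2 | $20,379.18 | $469.00 | $6,255.00 | — | $14,593.18
3 | $14,593.18 | $336.00 | $4,479.00 | — | $10,450.18
4 | $10,450.18 | $241.00 | $3,208.00 | — | $7,483.18
5 | $7,483.18 | $173.00 | $2,846.00 | — | $4,810.18
6 | $4,810.18 | $111.00 | $2,846.00 | — | $2,075.18
7 | $2,075.18 | $48.00 | $2,123.18 | — | $0.00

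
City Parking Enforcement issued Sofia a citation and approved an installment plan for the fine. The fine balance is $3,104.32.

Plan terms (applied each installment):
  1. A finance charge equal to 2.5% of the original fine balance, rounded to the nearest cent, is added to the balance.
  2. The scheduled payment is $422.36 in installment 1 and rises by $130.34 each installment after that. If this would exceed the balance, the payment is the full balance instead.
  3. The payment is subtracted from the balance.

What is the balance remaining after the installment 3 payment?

$1,679.05

Installment 1: $3,104.32 +$77.61 interest = $3,181.93; pay $422.36 → $2,759.57
Installment 2: $2,759.57 +$77.61 interest = $2,837.18; pay $552.70 → $2,284.48
Installment 3: $2,284.48 +$77.61 interest = $2,362.09; pay $683.04 → $1,679.05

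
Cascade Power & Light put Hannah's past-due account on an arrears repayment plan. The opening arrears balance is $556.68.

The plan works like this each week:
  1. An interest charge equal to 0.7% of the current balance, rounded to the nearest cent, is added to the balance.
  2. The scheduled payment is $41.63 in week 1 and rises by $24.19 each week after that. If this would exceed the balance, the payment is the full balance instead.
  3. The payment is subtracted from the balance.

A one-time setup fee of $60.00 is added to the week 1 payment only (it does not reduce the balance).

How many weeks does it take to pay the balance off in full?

6

# | Opening | Interest | Payment | Fee | End bal
1 | $556.68 | $3.90 | $41.63 | $60.00 | $518.95
2 | $518.95 | $3.63 | $65.82 | — | $456.76
3 | $456.76 | $3.20 | $90.01 | — | $369.95
4 | $369.95 | $2.59 | $114.20 | — | $258.34
5 | $258.34 | $1.81 | $138.39 | — | $121.76
6 | $121.76 | $0.85 | $122.61 | — | $0.00
Balance reaches $0.00 in week 6.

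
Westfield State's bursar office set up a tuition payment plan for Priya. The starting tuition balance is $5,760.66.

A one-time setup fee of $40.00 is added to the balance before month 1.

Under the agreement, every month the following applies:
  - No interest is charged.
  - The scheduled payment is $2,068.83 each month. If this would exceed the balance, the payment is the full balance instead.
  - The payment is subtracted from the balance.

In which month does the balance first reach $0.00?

# | Opening | Payment | End bal
1 | $5,800.66 | $2,068.83 | $3,731.83
2 | $3,731.83 | $2,068.83 | $1,663.00
3 | $1,663.00 | $1,663.00 | $0.00
Balance reaches $0.00 in month 3.

3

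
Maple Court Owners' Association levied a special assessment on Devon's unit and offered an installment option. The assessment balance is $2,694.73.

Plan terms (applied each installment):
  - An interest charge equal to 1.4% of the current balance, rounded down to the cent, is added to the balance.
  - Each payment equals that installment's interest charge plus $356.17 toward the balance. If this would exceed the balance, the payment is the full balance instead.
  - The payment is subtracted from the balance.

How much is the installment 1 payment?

# | Opening | Interest | Payment | End bal
1 | $2,694.73 | $37.72 | $393.89 | $2,338.56

$393.89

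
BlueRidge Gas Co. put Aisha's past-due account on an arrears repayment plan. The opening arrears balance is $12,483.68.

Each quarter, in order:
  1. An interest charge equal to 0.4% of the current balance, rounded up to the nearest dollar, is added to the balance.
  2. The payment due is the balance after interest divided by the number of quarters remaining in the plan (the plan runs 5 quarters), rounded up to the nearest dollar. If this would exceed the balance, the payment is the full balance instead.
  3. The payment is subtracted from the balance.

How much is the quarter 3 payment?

Quarter 1: opening $12,483.68; interest $50.00 → $12,533.68; payment $2,507.00; balance $10,026.68
Quarter 2: opening $10,026.68; interest $41.00 → $10,067.68; payment $2,517.00; balance $7,550.68
Quarter 3: opening $7,550.68; interest $31.00 → $7,581.68; payment $2,528.00; balance $5,053.68

$2,528.00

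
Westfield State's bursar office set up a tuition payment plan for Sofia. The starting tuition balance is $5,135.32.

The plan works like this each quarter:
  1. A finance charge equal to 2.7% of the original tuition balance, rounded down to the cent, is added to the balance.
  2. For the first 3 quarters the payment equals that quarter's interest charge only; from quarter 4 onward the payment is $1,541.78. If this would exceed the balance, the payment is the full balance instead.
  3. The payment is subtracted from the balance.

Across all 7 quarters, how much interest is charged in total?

Quarter 1: opening $5,135.32; interest $138.65 → $5,273.97; payment $138.65; balance $5,135.32
Quarter 2: opening $5,135.32; interest $138.65 → $5,273.97; payment $138.65; balance $5,135.32
Quarter 3: opening $5,135.32; interest $138.65 → $5,273.97; payment $138.65; balance $5,135.32
Quarter 4: opening $5,135.32; interest $138.65 → $5,273.97; payment $1,541.78; balance $3,732.19
Quarter 5: opening $3,732.19; interest $138.65 → $3,870.84; payment $1,541.78; balance $2,329.06
Quarter 6: opening $2,329.06; interest $138.65 → $2,467.71; payment $1,541.78; balance $925.93
Quarter 7: opening $925.93; interest $138.65 → $1,064.58; payment $1,064.58; balance $0.00
Total interest: $138.65 + $138.65 + $138.65 + $138.65 + $138.65 + $138.65 + $138.65 = $970.55

$970.55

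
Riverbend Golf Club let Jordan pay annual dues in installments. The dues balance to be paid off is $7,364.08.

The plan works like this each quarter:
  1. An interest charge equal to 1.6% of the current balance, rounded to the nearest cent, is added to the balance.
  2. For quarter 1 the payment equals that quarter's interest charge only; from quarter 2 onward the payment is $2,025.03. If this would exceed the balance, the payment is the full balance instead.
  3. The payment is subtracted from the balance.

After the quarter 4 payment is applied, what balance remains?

Quarter 1: opening $7,364.08; interest $117.83 → $7,481.91; payment $117.83; balance $7,364.08
Quarter 2: opening $7,364.08; interest $117.83 → $7,481.91; payment $2,025.03; balance $5,456.88
Quarter 3: opening $5,456.88; interest $87.31 → $5,544.19; payment $2,025.03; balance $3,519.16
Quarter 4: opening $3,519.16; interest $56.31 → $3,575.47; payment $2,025.03; balance $1,550.44

$1,550.44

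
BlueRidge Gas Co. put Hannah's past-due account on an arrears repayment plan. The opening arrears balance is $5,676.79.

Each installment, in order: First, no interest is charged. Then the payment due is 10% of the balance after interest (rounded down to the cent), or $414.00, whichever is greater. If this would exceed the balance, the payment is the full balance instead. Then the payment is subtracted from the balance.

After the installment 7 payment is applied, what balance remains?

$2,482.39

# | Opening | Payment | End bal
1 | $5,676.79 | $567.67 | $5,109.12
2 | $5,109.12 | $510.91 | $4,598.21
3 | $4,598.21 | $459.82 | $4,138.39
4 | $4,138.39 | $414.00 | $3,724.39
5 | $3,724.39 | $414.00 | $3,310.39
6 | $3,310.39 | $414.00 | $2,896.39
7 | $2,896.39 | $414.00 | $2,482.39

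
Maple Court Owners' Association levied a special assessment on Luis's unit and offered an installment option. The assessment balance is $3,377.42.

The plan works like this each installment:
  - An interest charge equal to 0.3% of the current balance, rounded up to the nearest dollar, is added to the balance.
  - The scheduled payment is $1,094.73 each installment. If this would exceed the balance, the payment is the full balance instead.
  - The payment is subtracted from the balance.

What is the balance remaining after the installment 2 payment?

$1,205.96

# | Opening | Interest | Payment | End bal
1 | $3,377.42 | $11.00 | $1,094.73 | $2,293.69
2 | $2,293.69 | $7.00 | $1,094.73 | $1,205.96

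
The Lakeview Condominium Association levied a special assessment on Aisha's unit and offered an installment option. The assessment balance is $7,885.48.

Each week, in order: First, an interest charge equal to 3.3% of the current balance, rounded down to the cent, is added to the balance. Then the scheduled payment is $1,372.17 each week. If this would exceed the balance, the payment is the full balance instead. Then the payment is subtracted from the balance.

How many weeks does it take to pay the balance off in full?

Week 1: $7,885.48 +$260.22 interest = $8,145.70; pay $1,372.17 → $6,773.53
Week 2: $6,773.53 +$223.52 interest = $6,997.05; pay $1,372.17 → $5,624.88
Week 3: $5,624.88 +$185.62 interest = $5,810.50; pay $1,372.17 → $4,438.33
Week 4: $4,438.33 +$146.46 interest = $4,584.79; pay $1,372.17 → $3,212.62
Week 5: $3,212.62 +$106.01 interest = $3,318.63; pay $1,372.17 → $1,946.46
Week 6: $1,946.46 +$64.23 interest = $2,010.69; pay $1,372.17 → $638.52
Week 7: $638.52 +$21.07 interest = $659.59; pay $659.59 → $0.00
Balance reaches $0.00 in week 7.

7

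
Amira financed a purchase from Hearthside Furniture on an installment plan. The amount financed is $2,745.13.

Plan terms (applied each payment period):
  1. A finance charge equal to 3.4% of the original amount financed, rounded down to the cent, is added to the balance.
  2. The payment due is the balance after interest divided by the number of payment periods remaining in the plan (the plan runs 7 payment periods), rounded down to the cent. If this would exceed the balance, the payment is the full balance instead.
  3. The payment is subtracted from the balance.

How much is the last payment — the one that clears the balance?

$634.16

Payment period 1: $2,745.13 +$93.33 interest = $2,838.46; pay $405.49 → $2,432.97
Payment period 2: $2,432.97 +$93.33 interest = $2,526.30; pay $421.05 → $2,105.25
Payment period 3: $2,105.25 +$93.33 interest = $2,198.58; pay $439.71 → $1,758.87
Payment period 4: $1,758.87 +$93.33 interest = $1,852.20; pay $463.05 → $1,389.15
Payment period 5: $1,389.15 +$93.33 interest = $1,482.48; pay $494.16 → $988.32
Payment period 6: $988.32 +$93.33 interest = $1,081.65; pay $540.82 → $540.83
Payment period 7: $540.83 +$93.33 interest = $634.16; pay $634.16 → $0.00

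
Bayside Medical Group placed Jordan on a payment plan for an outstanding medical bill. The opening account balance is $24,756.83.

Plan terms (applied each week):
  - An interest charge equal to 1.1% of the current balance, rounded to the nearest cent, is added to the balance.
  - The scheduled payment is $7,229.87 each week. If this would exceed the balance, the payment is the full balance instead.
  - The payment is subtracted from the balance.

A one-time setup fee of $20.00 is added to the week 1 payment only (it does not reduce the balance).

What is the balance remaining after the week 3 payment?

$3,653.76

Week 1: $24,756.83 +$272.33 interest = $25,029.16; pay $7,229.87 (+ $20.00 fee) → $17,799.29
Week 2: $17,799.29 +$195.79 interest = $17,995.08; pay $7,229.87 → $10,765.21
Week 3: $10,765.21 +$118.42 interest = $10,883.63; pay $7,229.87 → $3,653.76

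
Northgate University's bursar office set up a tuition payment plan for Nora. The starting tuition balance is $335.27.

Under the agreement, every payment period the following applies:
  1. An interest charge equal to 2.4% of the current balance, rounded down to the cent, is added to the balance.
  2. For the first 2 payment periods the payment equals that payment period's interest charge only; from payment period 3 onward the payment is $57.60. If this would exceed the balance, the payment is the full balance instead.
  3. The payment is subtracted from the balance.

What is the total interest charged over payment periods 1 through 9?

Payment period 1: $335.27 +$8.04 interest = $343.31; pay $8.04 → $335.27
Payment period 2: $335.27 +$8.04 interest = $343.31; pay $8.04 → $335.27
Payment period 3: $335.27 +$8.04 interest = $343.31; pay $57.60 → $285.71
Payment period 4: $285.71 +$6.85 interest = $292.56; pay $57.60 → $234.96
Payment period 5: $234.96 +$5.63 interest = $240.59; pay $57.60 → $182.99
Payment period 6: $182.99 +$4.39 interest = $187.38; pay $57.60 → $129.78
Payment period 7: $129.78 +$3.11 interest = $132.89; pay $57.60 → $75.29
Payment period 8: $75.29 +$1.80 interest = $77.09; pay $57.60 → $19.49
Payment period 9: $19.49 +$0.46 interest = $19.95; pay $19.95 → $0.00
Total interest: $8.04 + $8.04 + $8.04 + $6.85 + $5.63 + $4.39 + $3.11 + $1.80 + $0.46 = $46.36

$46.36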